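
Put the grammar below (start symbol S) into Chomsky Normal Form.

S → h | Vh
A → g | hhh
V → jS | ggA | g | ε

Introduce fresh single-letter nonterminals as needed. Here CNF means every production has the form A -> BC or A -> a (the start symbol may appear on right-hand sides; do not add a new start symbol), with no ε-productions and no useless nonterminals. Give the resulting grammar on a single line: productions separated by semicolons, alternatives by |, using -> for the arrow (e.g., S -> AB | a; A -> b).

S -> h | VB; A -> g | BE; B -> h; C -> g; D -> j; E -> BB; F -> CA; V -> g | CF | DS

Nullable: {V}; after ε-elimination: S -> h | Vh; A -> g | hhh; V -> g | jS | ggA.
No unit productions to eliminate.
TERM: introduce C -> g, B -> h, D -> j and substitute in every rule of length ≥2.
BIN: A -> BBB becomes A -> BE, E -> BB; V -> CCA becomes V -> CF, F -> CA.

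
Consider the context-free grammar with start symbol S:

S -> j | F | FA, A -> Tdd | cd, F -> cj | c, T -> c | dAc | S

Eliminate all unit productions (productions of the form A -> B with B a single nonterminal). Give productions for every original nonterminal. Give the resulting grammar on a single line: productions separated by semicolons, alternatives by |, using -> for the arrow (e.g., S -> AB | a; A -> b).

Unit productions: S->F, T->S.
Unit pairs (A ⇒* B via units): (S,F), (T,F), (T,S).
S: inherits non-unit rules of {F, S} → FA | c | cj | j.
A: inherits non-unit rules of {A} → Tdd | cd.
F: inherits non-unit rules of {F} → c | cj.
T: inherits non-unit rules of {F, S, T} → FA | c | cj | dAc | j.

S -> c | j | FA | cj; A -> cd | Tdd; F -> c | cj; T -> c | j | FA | cj | dAc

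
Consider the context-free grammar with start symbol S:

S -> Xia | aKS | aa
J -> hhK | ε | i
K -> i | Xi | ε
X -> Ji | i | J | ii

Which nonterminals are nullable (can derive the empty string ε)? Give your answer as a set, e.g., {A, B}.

{J, K, X}

Directly nullable (have an ε-rule): {J, K}.
X is nullable via X -> J (every symbol on the right is already known nullable).
Not nullable: S — each has a terminal in every rule's right-hand side or depends on a non-nullable symbol.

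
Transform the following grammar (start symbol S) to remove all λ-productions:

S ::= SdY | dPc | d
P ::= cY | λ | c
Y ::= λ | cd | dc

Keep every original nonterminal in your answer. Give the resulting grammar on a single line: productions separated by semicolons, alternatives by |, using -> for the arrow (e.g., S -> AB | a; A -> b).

S -> d | Sd | dc | SdY | dPc; P -> c | cY; Y -> cd | dc

Nullable set: {P, Y}.
S -> SdY: Y nullable, giving Sd | SdY.
S -> dPc: P nullable, giving dPc | dc.
Drop P -> λ.
P -> cY: Y nullable, giving c | cY.
Drop Y -> λ.
Unchanged (no nullable symbols): S -> d; P -> c; Y -> cd; Y -> dc.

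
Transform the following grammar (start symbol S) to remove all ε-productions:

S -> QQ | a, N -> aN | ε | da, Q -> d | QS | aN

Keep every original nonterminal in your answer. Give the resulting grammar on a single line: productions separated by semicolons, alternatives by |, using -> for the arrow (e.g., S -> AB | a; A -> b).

Nullable set: {N}.
Drop N -> ε.
N -> aN: N nullable, giving a | aN.
Q -> aN: N nullable, giving a | aN.
Unchanged (no nullable symbols): S -> QQ; S -> a; N -> da; Q -> QS; Q -> d.

S -> a | QQ; N -> a | aN | da; Q -> a | d | QS | aN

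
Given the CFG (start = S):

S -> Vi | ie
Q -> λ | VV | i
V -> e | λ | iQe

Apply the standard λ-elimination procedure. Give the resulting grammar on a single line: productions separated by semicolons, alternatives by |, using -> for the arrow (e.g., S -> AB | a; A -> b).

Nullable set: {Q, V}.
S -> Vi: V nullable, giving Vi | i.
Drop Q -> λ.
Q -> VV: V, V nullable, giving V | VV.
Drop V -> λ.
V -> iQe: Q nullable, giving iQe | ie.
Unchanged (no nullable symbols): S -> ie; Q -> i; V -> e.

S -> i | Vi | ie; Q -> V | i | VV; V -> e | ie | iQe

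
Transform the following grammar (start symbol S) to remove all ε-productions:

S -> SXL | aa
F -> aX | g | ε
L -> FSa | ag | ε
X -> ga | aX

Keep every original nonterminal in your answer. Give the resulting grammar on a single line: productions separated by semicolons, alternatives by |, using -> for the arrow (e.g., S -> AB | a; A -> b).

S -> SX | aa | SXL; F -> g | aX; L -> Sa | ag | FSa; X -> aX | ga

Nullable set: {F, L}.
S -> SXL: L nullable, giving SX | SXL.
Drop F -> ε.
Drop L -> ε.
L -> FSa: F nullable, giving FSa | Sa.
Unchanged (no nullable symbols): S -> aa; F -> aX; F -> g; L -> ag; X -> aX; X -> ga.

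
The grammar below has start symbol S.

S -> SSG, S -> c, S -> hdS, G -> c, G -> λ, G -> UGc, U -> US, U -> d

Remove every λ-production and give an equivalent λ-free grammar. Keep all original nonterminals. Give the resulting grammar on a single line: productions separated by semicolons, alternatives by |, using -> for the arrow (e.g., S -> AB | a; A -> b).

Nullable set: {G}.
S -> SSG: G nullable, giving SS | SSG.
Drop G -> λ.
G -> UGc: G nullable, giving UGc | Uc.
Unchanged (no nullable symbols): S -> c; S -> hdS; G -> c; U -> US; U -> d.

S -> c | SS | SSG | hdS; G -> c | Uc | UGc; U -> d | US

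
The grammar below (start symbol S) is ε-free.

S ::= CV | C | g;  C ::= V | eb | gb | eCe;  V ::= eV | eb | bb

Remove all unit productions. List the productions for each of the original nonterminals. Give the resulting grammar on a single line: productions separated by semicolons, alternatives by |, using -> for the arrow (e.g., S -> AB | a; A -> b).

S -> g | CV | bb | eV | eb | gb | eCe; C -> bb | eV | eb | gb | eCe; V -> bb | eV | eb

Unit productions: C->V, S->C.
Unit pairs (A ⇒* B via units): (C,V), (S,C), (S,V).
S: inherits non-unit rules of {C, S, V} → CV | bb | eCe | eV | eb | g | gb.
C: inherits non-unit rules of {C, V} → bb | eCe | eV | eb | gb.
V: inherits non-unit rules of {V} → bb | eV | eb.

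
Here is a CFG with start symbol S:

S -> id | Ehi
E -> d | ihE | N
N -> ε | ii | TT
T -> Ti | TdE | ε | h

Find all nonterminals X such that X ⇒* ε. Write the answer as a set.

Directly nullable (have an ε-rule): {N, T}.
E is nullable via E -> N (every symbol on the right is already known nullable).
Not nullable: S — each has a terminal in every rule's right-hand side or depends on a non-nullable symbol.

{E, N, T}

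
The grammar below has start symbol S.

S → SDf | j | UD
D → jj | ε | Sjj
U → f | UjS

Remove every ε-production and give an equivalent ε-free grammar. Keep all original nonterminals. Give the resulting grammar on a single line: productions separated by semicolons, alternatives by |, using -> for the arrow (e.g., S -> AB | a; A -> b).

S -> U | j | Sf | UD | SDf; D -> jj | Sjj; U -> f | UjS

Nullable set: {D}.
S -> SDf: D nullable, giving SDf | Sf.
S -> UD: D nullable, giving U | UD.
Drop D -> ε.
Unchanged (no nullable symbols): S -> j; D -> Sjj; D -> jj; U -> UjS; U -> f.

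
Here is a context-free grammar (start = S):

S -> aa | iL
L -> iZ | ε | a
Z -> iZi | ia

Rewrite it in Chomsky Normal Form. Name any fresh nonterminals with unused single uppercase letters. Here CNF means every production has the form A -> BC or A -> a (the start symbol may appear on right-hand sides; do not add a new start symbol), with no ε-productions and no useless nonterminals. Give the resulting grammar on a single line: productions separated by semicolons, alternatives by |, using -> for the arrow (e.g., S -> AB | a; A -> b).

S -> i | AL | BB; A -> i; B -> a; C -> ZA; L -> a | AZ; Z -> AB | AC

Nullable: {L}; after ε-elimination: S -> i | aa | iL; L -> a | iZ; Z -> ia | iZi.
No unit productions to eliminate.
TERM: introduce B -> a, A -> i and substitute in every rule of length ≥2.
BIN: Z -> AZA becomes Z -> AC, C -> ZA.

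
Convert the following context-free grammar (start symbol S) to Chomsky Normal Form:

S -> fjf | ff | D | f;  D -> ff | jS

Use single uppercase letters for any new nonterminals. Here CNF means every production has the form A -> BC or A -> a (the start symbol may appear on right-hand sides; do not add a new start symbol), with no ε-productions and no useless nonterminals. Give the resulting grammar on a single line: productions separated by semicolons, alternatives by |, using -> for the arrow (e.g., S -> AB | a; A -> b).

No ε-productions.
After unit-elimination: S -> f | ff | jS | fjf; D -> ff | jS.
TERM: introduce A -> f, B -> j and substitute in every rule of length ≥2.
BIN: S -> ABA becomes S -> AC, C -> BA.
Drop unreachable/unproductive: D.

S -> f | AA | AC | BS; A -> f; B -> j; C -> BA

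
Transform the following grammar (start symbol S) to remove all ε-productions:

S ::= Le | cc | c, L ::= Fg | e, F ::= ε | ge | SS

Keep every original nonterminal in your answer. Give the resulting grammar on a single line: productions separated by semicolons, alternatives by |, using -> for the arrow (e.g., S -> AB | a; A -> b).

Nullable set: {F}.
Drop F -> ε.
L -> Fg: F nullable, giving Fg | g.
Unchanged (no nullable symbols): S -> Le; S -> c; S -> cc; F -> SS; F -> ge; L -> e.

S -> c | Le | cc; F -> SS | ge; L -> e | g | Fg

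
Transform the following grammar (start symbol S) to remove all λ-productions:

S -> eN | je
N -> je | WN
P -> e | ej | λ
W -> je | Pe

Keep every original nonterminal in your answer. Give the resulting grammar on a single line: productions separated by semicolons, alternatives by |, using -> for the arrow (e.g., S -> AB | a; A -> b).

S -> eN | je; N -> WN | je; P -> e | ej; W -> e | Pe | je

Nullable set: {P}.
Drop P -> λ.
W -> Pe: P nullable, giving Pe | e.
Unchanged (no nullable symbols): S -> eN; S -> je; N -> WN; N -> je; P -> e; P -> ej; W -> je.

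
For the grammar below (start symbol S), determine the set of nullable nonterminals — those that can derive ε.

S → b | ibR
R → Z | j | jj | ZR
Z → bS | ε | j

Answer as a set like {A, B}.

Directly nullable (have an ε-rule): {Z}.
R is nullable via R -> Z (every symbol on the right is already known nullable).
Not nullable: S — each has a terminal in every rule's right-hand side or depends on a non-nullable symbol.

{R, Z}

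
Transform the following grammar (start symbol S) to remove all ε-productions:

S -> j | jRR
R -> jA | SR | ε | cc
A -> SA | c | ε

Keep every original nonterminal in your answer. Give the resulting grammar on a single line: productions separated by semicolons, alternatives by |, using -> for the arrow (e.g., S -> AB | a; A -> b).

S -> j | jR | jRR; A -> S | c | SA; R -> S | j | SR | cc | jA

Nullable set: {A, R}.
S -> jRR: R, R nullable, giving j | jR | jRR.
Drop A -> ε.
A -> SA: A nullable, giving S | SA.
Drop R -> ε.
R -> SR: R nullable, giving S | SR.
R -> jA: A nullable, giving j | jA.
Unchanged (no nullable symbols): S -> j; A -> c; R -> cc.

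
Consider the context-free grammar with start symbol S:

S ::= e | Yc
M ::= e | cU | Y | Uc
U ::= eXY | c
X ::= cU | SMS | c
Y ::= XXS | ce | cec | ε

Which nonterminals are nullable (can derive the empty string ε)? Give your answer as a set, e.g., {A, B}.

Directly nullable (have an ε-rule): {Y}.
M is nullable via M -> Y (every symbol on the right is already known nullable).
Not nullable: S, U, X — each has a terminal in every rule's right-hand side or depends on a non-nullable symbol.

{M, Y}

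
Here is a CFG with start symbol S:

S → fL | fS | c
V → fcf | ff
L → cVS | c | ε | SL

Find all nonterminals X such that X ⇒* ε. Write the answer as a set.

{L}

Directly nullable (have an ε-rule): {L}.
Not nullable: S, V — each has a terminal in every rule's right-hand side or depends on a non-nullable symbol.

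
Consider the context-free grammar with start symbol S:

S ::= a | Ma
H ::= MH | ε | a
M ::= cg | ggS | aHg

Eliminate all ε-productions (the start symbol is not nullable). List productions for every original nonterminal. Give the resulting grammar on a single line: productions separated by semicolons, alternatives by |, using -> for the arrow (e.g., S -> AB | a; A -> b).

S -> a | Ma; H -> M | a | MH; M -> ag | cg | aHg | ggS

Nullable set: {H}.
Drop H -> ε.
H -> MH: H nullable, giving M | MH.
M -> aHg: H nullable, giving aHg | ag.
Unchanged (no nullable symbols): S -> Ma; S -> a; H -> a; M -> cg; M -> ggS.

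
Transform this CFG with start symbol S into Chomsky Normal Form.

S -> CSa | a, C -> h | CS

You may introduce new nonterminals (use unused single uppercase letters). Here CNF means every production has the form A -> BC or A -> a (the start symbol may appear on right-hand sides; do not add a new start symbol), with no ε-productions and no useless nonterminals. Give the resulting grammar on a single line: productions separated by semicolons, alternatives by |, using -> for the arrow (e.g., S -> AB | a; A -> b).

No ε-productions.
No unit productions to eliminate.
TERM: introduce A -> a and substitute in every rule of length ≥2.
BIN: S -> CSA becomes S -> CB, B -> SA.

S -> a | CB; A -> a; B -> SA; C -> h | CS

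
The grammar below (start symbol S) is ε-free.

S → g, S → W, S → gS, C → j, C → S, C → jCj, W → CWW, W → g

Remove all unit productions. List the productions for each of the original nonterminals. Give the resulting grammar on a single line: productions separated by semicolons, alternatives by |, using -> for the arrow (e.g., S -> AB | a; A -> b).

S -> g | gS | CWW; C -> g | j | gS | CWW | jCj; W -> g | CWW

Unit productions: C->S, S->W.
Unit pairs (A ⇒* B via units): (C,S), (C,W), (S,W).
S: inherits non-unit rules of {S, W} → CWW | g | gS.
C: inherits non-unit rules of {C, S, W} → CWW | g | gS | j | jCj.
W: inherits non-unit rules of {W} → CWW | g.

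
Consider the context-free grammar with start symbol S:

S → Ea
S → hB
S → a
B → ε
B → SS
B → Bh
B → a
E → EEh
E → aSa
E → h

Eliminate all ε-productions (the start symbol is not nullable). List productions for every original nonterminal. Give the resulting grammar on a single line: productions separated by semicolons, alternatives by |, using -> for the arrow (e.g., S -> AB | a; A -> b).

Nullable set: {B}.
S -> hB: B nullable, giving h | hB.
Drop B -> ε.
B -> Bh: B nullable, giving Bh | h.
Unchanged (no nullable symbols): S -> Ea; S -> a; B -> SS; B -> a; E -> EEh; E -> aSa; E -> h.

S -> a | h | Ea | hB; B -> a | h | Bh | SS; E -> h | EEh | aSa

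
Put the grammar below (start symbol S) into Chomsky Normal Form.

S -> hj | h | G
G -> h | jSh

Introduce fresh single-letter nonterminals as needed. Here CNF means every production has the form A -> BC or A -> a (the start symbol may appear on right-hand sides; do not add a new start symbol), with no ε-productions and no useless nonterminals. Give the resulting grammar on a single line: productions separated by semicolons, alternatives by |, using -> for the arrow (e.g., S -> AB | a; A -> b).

S -> h | AD | BA; A -> j; B -> h; D -> SB

No ε-productions.
After unit-elimination: S -> h | hj | jSh; G -> h | jSh.
TERM: introduce B -> h, A -> j and substitute in every rule of length ≥2.
BIN: G -> ASB becomes G -> AC, C -> SB; S -> ASB becomes S -> AD, D -> SB.
Drop unreachable/unproductive: G.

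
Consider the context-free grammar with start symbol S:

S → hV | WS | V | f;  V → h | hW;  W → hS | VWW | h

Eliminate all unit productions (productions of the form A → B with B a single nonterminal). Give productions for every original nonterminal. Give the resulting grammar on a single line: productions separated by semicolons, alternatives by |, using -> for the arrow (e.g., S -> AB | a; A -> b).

S -> f | h | WS | hV | hW; V -> h | hW; W -> h | hS | VWW

Unit productions: S->V.
Unit pairs (A ⇒* B via units): (S,V).
S: inherits non-unit rules of {S, V} → WS | f | h | hV | hW.
V: inherits non-unit rules of {V} → h | hW.
W: inherits non-unit rules of {W} → VWW | h | hS.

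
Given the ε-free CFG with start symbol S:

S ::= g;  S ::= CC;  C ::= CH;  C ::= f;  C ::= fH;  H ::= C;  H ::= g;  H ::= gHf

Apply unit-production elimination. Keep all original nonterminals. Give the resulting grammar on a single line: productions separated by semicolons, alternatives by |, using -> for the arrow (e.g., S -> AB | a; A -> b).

Unit productions: H->C.
Unit pairs (A ⇒* B via units): (H,C).
S: inherits non-unit rules of {S} → CC | g.
C: inherits non-unit rules of {C} → CH | f | fH.
H: inherits non-unit rules of {C, H} → CH | f | fH | g | gHf.

S -> g | CC; C -> f | CH | fH; H -> f | g | CH | fH | gHf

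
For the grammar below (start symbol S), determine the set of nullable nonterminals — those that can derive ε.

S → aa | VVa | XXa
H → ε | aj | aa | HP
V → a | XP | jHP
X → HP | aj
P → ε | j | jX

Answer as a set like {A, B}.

Directly nullable (have an ε-rule): {H, P}.
X is nullable via X -> HP (every symbol on the right is already known nullable).
V is nullable via V -> XP (every symbol on the right is already known nullable).
Not nullable: S — each has a terminal in every rule's right-hand side or depends on a non-nullable symbol.

{H, P, V, X}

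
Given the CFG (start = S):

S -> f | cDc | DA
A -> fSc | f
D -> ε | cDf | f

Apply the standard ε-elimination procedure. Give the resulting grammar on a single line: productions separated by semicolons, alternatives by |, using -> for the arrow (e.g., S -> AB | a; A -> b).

Nullable set: {D}.
S -> DA: D nullable, giving A | DA.
S -> cDc: D nullable, giving cDc | cc.
Drop D -> ε.
D -> cDf: D nullable, giving cDf | cf.
Unchanged (no nullable symbols): S -> f; A -> f; A -> fSc; D -> f.

S -> A | f | DA | cc | cDc; A -> f | fSc; D -> f | cf | cDf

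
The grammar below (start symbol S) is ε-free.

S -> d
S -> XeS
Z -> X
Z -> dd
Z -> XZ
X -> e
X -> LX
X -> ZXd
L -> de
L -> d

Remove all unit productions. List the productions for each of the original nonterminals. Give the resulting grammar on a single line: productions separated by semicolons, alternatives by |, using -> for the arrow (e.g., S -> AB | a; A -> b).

S -> d | XeS; L -> d | de; X -> e | LX | ZXd; Z -> e | LX | XZ | dd | ZXd

Unit productions: Z->X.
Unit pairs (A ⇒* B via units): (Z,X).
S: inherits non-unit rules of {S} → XeS | d.
L: inherits non-unit rules of {L} → d | de.
X: inherits non-unit rules of {X} → LX | ZXd | e.
Z: inherits non-unit rules of {X, Z} → LX | XZ | ZXd | dd | e.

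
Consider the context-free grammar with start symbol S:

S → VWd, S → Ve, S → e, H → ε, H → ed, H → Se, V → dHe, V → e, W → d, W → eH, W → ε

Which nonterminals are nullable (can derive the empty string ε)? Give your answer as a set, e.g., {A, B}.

{H, W}

Directly nullable (have an ε-rule): {H, W}.
Not nullable: S, V — each has a terminal in every rule's right-hand side or depends on a non-nullable symbol.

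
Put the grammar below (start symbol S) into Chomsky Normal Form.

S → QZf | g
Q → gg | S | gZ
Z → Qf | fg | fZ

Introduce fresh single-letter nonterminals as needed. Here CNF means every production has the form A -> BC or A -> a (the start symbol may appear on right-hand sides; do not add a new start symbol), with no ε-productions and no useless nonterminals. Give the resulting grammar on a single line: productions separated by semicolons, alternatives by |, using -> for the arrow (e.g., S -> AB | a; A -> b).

No ε-productions.
After unit-elimination: S -> g | QZf; Q -> g | gZ | gg | QZf; Z -> Qf | fZ | fg.
TERM: introduce A -> f, B -> g and substitute in every rule of length ≥2.
BIN: Q -> QZA becomes Q -> QC, C -> ZA; S -> QZA becomes S -> QD, D -> ZA.

S -> g | QD; A -> f; B -> g; C -> ZA; D -> ZA; Q -> g | BB | BZ | QC; Z -> AB | AZ | QA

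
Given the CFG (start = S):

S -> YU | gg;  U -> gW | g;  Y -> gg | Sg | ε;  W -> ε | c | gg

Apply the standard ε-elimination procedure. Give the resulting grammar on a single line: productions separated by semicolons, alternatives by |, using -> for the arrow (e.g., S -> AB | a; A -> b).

Nullable set: {W, Y}.
S -> YU: Y nullable, giving U | YU.
U -> gW: W nullable, giving g | gW.
Drop W -> ε.
Drop Y -> ε.
Unchanged (no nullable symbols): S -> gg; U -> g; W -> c; W -> gg; Y -> Sg; Y -> gg.

S -> U | YU | gg; U -> g | gW; W -> c | gg; Y -> Sg | gg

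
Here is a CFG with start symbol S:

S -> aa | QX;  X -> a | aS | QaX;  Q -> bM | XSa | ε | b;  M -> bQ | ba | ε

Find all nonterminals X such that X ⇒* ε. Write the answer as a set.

{M, Q}

Directly nullable (have an ε-rule): {M, Q}.
Not nullable: S, X — each has a terminal in every rule's right-hand side or depends on a non-nullable symbol.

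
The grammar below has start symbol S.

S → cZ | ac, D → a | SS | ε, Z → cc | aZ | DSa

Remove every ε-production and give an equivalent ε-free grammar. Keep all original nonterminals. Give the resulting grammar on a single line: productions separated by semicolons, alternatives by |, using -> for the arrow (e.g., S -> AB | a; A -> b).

S -> ac | cZ; D -> a | SS; Z -> Sa | aZ | cc | DSa

Nullable set: {D}.
Drop D -> ε.
Z -> DSa: D nullable, giving DSa | Sa.
Unchanged (no nullable symbols): S -> ac; S -> cZ; D -> SS; D -> a; Z -> aZ; Z -> cc.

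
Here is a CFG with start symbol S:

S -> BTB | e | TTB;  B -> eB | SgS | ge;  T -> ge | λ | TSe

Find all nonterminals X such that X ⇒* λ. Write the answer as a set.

{T}

Directly nullable (have an ε-rule): {T}.
Not nullable: B, S — each has a terminal in every rule's right-hand side or depends on a non-nullable symbol.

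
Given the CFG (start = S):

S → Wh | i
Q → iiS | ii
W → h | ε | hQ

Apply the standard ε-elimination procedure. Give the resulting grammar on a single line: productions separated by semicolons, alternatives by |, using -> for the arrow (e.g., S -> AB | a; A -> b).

S -> h | i | Wh; Q -> ii | iiS; W -> h | hQ

Nullable set: {W}.
S -> Wh: W nullable, giving Wh | h.
Drop W -> ε.
Unchanged (no nullable symbols): S -> i; Q -> ii; Q -> iiS; W -> h; W -> hQ.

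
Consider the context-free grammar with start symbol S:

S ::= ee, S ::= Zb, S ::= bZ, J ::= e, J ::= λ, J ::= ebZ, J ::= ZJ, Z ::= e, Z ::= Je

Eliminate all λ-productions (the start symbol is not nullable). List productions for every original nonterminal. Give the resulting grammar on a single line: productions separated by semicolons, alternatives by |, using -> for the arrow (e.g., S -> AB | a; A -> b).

Nullable set: {J}.
Drop J -> λ.
J -> ZJ: J nullable, giving Z | ZJ.
Z -> Je: J nullable, giving Je | e.
Unchanged (no nullable symbols): S -> Zb; S -> bZ; S -> ee; J -> e; J -> ebZ; Z -> e.

S -> Zb | bZ | ee; J -> Z | e | ZJ | ebZ; Z -> e | Je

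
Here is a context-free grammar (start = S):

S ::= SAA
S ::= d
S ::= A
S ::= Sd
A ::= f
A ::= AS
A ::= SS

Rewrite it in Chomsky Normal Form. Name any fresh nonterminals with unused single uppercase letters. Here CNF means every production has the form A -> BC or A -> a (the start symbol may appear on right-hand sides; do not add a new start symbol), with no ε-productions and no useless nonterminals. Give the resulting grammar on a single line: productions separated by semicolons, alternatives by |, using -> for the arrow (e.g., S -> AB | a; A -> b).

S -> d | f | AS | SB | SC | SS; A -> f | AS | SS; B -> d; C -> AA

No ε-productions.
After unit-elimination: S -> d | f | AS | SS | Sd | SAA; A -> f | AS | SS.
TERM: introduce B -> d and substitute in every rule of length ≥2.
BIN: S -> SAA becomes S -> SC, C -> AA.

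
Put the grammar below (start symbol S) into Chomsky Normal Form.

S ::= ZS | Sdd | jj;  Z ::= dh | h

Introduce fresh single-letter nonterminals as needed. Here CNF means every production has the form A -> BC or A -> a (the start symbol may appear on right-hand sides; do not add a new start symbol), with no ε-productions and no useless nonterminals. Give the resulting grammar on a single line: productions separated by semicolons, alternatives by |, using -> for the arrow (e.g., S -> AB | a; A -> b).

S -> BB | SD | ZS; A -> d; B -> j; C -> h; D -> AA; Z -> h | AC

No ε-productions.
No unit productions to eliminate.
TERM: introduce A -> d, C -> h, B -> j and substitute in every rule of length ≥2.
BIN: S -> SAA becomes S -> SD, D -> AA.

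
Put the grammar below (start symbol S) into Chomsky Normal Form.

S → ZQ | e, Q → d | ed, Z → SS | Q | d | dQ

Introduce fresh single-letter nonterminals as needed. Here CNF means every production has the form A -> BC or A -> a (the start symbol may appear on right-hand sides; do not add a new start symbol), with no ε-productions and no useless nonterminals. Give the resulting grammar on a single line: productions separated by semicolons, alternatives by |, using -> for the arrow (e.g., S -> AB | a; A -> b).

S -> e | ZQ; A -> e; B -> d; Q -> d | AB; Z -> d | AB | BQ | SS

No ε-productions.
After unit-elimination: S -> e | ZQ; Q -> d | ed; Z -> d | SS | dQ | ed.
TERM: introduce B -> d, A -> e and substitute in every rule of length ≥2.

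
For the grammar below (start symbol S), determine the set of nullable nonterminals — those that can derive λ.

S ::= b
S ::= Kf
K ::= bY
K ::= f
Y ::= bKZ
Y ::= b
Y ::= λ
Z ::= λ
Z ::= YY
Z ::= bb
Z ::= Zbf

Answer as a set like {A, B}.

{Y, Z}

Directly nullable (have an ε-rule): {Y, Z}.
Not nullable: K, S — each has a terminal in every rule's right-hand side or depends on a non-nullable symbol.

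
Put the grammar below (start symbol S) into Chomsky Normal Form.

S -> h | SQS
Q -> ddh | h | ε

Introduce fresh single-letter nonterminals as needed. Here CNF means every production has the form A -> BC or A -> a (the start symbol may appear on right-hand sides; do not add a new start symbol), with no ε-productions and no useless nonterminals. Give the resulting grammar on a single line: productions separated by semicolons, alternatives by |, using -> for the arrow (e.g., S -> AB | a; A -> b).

S -> h | SD | SS; A -> d; B -> h; C -> AB; D -> QS; Q -> h | AC

Nullable: {Q}; after ε-elimination: S -> h | SS | SQS; Q -> h | ddh.
No unit productions to eliminate.
TERM: introduce A -> d, B -> h and substitute in every rule of length ≥2.
BIN: Q -> AAB becomes Q -> AC, C -> AB; S -> SQS becomes S -> SD, D -> QS.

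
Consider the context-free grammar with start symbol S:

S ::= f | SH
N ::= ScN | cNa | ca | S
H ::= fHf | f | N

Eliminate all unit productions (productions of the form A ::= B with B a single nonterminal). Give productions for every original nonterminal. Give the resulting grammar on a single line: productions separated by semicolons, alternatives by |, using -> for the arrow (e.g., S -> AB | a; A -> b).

Unit productions: H->N, N->S.
Unit pairs (A ⇒* B via units): (H,N), (H,S), (N,S).
S: inherits non-unit rules of {S} → SH | f.
H: inherits non-unit rules of {H, N, S} → SH | ScN | cNa | ca | f | fHf.
N: inherits non-unit rules of {N, S} → SH | ScN | cNa | ca | f.

S -> f | SH; H -> f | SH | ca | ScN | cNa | fHf; N -> f | SH | ca | ScN | cNa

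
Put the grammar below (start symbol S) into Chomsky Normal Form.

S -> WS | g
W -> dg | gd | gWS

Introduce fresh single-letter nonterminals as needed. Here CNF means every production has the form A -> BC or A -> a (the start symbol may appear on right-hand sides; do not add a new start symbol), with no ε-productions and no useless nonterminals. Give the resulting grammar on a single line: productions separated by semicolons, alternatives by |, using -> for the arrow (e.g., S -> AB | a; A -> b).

No ε-productions.
No unit productions to eliminate.
TERM: introduce A -> d, B -> g and substitute in every rule of length ≥2.
BIN: W -> BWS becomes W -> BC, C -> WS.

S -> g | WS; A -> d; B -> g; C -> WS; W -> AB | BA | BC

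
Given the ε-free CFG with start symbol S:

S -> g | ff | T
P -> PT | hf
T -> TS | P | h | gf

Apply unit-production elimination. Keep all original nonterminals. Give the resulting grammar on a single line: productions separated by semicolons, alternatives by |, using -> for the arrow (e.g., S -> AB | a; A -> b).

S -> g | h | PT | TS | ff | gf | hf; P -> PT | hf; T -> h | PT | TS | gf | hf

Unit productions: S->T, T->P.
Unit pairs (A ⇒* B via units): (S,P), (S,T), (T,P).
S: inherits non-unit rules of {P, S, T} → PT | TS | ff | g | gf | h | hf.
P: inherits non-unit rules of {P} → PT | hf.
T: inherits non-unit rules of {P, T} → PT | TS | gf | h | hf.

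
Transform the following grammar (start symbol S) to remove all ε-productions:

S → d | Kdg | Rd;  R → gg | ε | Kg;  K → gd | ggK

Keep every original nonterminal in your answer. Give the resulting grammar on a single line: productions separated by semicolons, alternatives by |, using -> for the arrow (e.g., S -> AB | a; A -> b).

Nullable set: {R}.
S -> Rd: R nullable, giving Rd | d.
Drop R -> ε.
Unchanged (no nullable symbols): S -> Kdg; S -> d; K -> gd; K -> ggK; R -> Kg; R -> gg.

S -> d | Rd | Kdg; K -> gd | ggK; R -> Kg | gg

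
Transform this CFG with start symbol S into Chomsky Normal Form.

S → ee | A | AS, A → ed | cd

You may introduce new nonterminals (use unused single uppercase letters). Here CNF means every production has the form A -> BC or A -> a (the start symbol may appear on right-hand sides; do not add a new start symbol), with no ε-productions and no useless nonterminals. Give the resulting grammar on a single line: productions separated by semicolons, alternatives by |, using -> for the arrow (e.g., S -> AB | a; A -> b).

No ε-productions.
After unit-elimination: S -> AS | cd | ed | ee; A -> cd | ed.
TERM: introduce B -> c, C -> d, D -> e and substitute in every rule of length ≥2.

S -> AS | BC | DC | DD; A -> BC | DC; B -> c; C -> d; D -> e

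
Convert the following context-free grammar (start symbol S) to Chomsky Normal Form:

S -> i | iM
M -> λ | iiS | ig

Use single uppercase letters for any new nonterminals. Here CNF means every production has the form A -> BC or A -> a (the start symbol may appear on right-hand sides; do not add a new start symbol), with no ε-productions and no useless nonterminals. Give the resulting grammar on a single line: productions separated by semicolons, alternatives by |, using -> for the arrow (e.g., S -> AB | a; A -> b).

Nullable: {M}; after ε-elimination: S -> i | iM; M -> ig | iiS.
No unit productions to eliminate.
TERM: introduce B -> g, A -> i and substitute in every rule of length ≥2.
BIN: M -> AAS becomes M -> AC, C -> AS.

S -> i | AM; A -> i; B -> g; C -> AS; M -> AB | AC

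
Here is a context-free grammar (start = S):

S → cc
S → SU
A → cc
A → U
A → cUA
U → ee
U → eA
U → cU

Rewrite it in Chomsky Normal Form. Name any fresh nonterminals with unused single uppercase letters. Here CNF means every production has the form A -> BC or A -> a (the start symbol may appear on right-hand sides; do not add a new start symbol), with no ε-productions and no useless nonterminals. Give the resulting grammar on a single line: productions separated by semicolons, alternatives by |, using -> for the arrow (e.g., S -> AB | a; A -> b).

No ε-productions.
After unit-elimination: S -> SU | cc; A -> cU | cc | eA | ee | cUA; U -> cU | eA | ee.
TERM: introduce B -> c, C -> e and substitute in every rule of length ≥2.
BIN: A -> BUA becomes A -> BD, D -> UA.

S -> BB | SU; A -> BB | BD | BU | CA | CC; B -> c; C -> e; D -> UA; U -> BU | CA | CC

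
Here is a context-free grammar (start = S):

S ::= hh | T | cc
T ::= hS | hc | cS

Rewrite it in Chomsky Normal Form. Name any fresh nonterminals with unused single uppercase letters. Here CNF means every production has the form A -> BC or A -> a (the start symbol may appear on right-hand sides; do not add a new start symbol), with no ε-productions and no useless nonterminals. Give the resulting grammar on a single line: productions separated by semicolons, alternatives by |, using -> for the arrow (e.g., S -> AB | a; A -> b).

S -> AA | AS | BA | BB | BS; A -> c; B -> h

No ε-productions.
After unit-elimination: S -> cS | cc | hS | hc | hh; T -> cS | hS | hc.
TERM: introduce A -> c, B -> h and substitute in every rule of length ≥2.
Drop unreachable/unproductive: T.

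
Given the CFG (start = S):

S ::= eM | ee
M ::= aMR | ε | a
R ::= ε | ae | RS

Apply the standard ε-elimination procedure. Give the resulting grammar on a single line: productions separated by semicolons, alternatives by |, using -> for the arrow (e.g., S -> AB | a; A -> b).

S -> e | eM | ee; M -> a | aM | aR | aMR; R -> S | RS | ae

Nullable set: {M, R}.
S -> eM: M nullable, giving e | eM.
Drop M -> ε.
M -> aMR: M, R nullable, giving a | aM | aMR | aR.
Drop R -> ε.
R -> RS: R nullable, giving RS | S.
Unchanged (no nullable symbols): S -> ee; M -> a; R -> ae.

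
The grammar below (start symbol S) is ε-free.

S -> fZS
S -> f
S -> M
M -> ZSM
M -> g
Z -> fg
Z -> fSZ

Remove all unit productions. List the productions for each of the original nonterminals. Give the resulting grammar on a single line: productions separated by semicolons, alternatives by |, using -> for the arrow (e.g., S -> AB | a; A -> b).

Unit productions: S->M.
Unit pairs (A ⇒* B via units): (S,M).
S: inherits non-unit rules of {M, S} → ZSM | f | fZS | g.
M: inherits non-unit rules of {M} → ZSM | g.
Z: inherits non-unit rules of {Z} → fSZ | fg.

S -> f | g | ZSM | fZS; M -> g | ZSM; Z -> fg | fSZ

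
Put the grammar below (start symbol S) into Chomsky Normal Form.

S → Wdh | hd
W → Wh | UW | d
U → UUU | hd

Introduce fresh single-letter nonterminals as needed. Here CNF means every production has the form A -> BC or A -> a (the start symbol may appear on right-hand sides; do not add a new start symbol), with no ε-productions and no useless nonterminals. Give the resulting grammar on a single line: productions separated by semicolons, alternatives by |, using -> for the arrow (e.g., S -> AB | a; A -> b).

S -> BA | WC; A -> d; B -> h; C -> AB; D -> UU; U -> BA | UD; W -> d | UW | WB

No ε-productions.
No unit productions to eliminate.
TERM: introduce A -> d, B -> h and substitute in every rule of length ≥2.
BIN: S -> WAB becomes S -> WC, C -> AB; U -> UUU becomes U -> UD, D -> UU.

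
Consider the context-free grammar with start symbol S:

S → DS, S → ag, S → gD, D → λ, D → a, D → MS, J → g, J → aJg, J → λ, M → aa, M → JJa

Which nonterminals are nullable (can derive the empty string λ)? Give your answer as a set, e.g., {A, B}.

{D, J}

Directly nullable (have an ε-rule): {D, J}.
Not nullable: M, S — each has a terminal in every rule's right-hand side or depends on a non-nullable symbol.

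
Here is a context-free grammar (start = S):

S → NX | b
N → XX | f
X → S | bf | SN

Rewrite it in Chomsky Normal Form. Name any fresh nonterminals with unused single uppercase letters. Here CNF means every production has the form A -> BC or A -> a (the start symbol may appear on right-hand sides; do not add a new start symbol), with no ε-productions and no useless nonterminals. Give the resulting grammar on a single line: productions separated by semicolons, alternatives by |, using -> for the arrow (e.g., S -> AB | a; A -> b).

No ε-productions.
After unit-elimination: S -> b | NX; N -> f | XX; X -> b | NX | SN | bf.
TERM: introduce A -> b, B -> f and substitute in every rule of length ≥2.

S -> b | NX; A -> b; B -> f; N -> f | XX; X -> b | AB | NX | SN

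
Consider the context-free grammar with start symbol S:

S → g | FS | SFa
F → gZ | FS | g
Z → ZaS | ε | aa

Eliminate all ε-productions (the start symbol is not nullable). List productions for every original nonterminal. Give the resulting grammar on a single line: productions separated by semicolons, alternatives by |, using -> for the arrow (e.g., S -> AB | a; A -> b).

S -> g | FS | SFa; F -> g | FS | gZ; Z -> aS | aa | ZaS

Nullable set: {Z}.
F -> gZ: Z nullable, giving g | gZ.
Drop Z -> ε.
Z -> ZaS: Z nullable, giving ZaS | aS.
Unchanged (no nullable symbols): S -> FS; S -> SFa; S -> g; F -> FS; F -> g; Z -> aa.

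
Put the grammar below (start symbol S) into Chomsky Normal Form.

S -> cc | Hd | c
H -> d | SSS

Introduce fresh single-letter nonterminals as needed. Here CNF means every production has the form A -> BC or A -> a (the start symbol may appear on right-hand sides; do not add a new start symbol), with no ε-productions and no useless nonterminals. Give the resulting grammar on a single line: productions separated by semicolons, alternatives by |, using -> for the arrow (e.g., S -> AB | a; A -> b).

S -> c | BB | HA; A -> d; B -> c; C -> SS; H -> d | SC

No ε-productions.
No unit productions to eliminate.
TERM: introduce B -> c, A -> d and substitute in every rule of length ≥2.
BIN: H -> SSS becomes H -> SC, C -> SS.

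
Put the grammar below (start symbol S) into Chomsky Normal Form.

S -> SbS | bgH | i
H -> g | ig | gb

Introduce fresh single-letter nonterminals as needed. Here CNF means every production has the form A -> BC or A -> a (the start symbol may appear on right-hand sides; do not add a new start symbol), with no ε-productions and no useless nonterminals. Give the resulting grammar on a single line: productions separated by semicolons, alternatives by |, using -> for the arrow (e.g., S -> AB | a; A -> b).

S -> i | BD | SE; A -> g; B -> b; C -> i; D -> AH; E -> BS; H -> g | AB | CA

No ε-productions.
No unit productions to eliminate.
TERM: introduce B -> b, A -> g, C -> i and substitute in every rule of length ≥2.
BIN: S -> BAH becomes S -> BD, D -> AH; S -> SBS becomes S -> SE, E -> BS.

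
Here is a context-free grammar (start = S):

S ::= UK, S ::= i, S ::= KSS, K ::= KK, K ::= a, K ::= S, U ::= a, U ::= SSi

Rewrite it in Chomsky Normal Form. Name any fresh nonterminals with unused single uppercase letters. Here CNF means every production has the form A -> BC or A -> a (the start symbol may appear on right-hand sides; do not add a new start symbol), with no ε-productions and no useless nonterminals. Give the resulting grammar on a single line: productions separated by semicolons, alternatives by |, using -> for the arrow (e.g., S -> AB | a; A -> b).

S -> i | KC | UK; A -> i; B -> SS; C -> SS; D -> SA; K -> a | i | KB | KK | UK; U -> a | SD

No ε-productions.
After unit-elimination: S -> i | UK | KSS; K -> a | i | KK | UK | KSS; U -> a | SSi.
TERM: introduce A -> i and substitute in every rule of length ≥2.
BIN: K -> KSS becomes K -> KB, B -> SS; S -> KSS becomes S -> KC, C -> SS; U -> SSA becomes U -> SD, D -> SA.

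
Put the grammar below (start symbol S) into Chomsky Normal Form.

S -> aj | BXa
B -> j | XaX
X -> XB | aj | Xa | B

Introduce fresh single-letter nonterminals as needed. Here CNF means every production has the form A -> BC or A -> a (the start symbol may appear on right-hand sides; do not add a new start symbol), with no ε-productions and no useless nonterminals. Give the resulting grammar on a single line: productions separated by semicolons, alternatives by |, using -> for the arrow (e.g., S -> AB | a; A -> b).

No ε-productions.
After unit-elimination: S -> aj | BXa; B -> j | XaX; X -> j | XB | Xa | aj | XaX.
TERM: introduce A -> a, C -> j and substitute in every rule of length ≥2.
BIN: B -> XAX becomes B -> XD, D -> AX; S -> BXA becomes S -> BE, E -> XA; X -> XAX becomes X -> XF, F -> AX.

S -> AC | BE; A -> a; B -> j | XD; C -> j; D -> AX; E -> XA; F -> AX; X -> j | AC | XA | XB | XF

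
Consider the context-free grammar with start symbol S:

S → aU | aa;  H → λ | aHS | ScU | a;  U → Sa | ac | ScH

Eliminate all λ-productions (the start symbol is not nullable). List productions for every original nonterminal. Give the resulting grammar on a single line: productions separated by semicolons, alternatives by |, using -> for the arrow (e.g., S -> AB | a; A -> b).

Nullable set: {H}.
Drop H -> λ.
H -> aHS: H nullable, giving aHS | aS.
U -> ScH: H nullable, giving Sc | ScH.
Unchanged (no nullable symbols): S -> aU; S -> aa; H -> ScU; H -> a; U -> Sa; U -> ac.

S -> aU | aa; H -> a | aS | ScU | aHS; U -> Sa | Sc | ac | ScH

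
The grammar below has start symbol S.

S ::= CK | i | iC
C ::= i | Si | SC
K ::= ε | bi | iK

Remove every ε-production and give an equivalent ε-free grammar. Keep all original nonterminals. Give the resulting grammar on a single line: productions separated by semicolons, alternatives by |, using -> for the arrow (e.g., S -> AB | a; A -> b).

S -> C | i | CK | iC; C -> i | SC | Si; K -> i | bi | iK

Nullable set: {K}.
S -> CK: K nullable, giving C | CK.
Drop K -> ε.
K -> iK: K nullable, giving i | iK.
Unchanged (no nullable symbols): S -> i; S -> iC; C -> SC; C -> Si; C -> i; K -> bi.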